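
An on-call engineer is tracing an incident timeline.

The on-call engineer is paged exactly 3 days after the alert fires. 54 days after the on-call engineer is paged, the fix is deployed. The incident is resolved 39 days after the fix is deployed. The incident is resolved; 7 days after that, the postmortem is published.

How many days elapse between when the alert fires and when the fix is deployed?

Causal path: the alert fires → the on-call engineer is paged → the fix is deployed.
Total delay along the path: 3 + 54 = 57 days.

57 days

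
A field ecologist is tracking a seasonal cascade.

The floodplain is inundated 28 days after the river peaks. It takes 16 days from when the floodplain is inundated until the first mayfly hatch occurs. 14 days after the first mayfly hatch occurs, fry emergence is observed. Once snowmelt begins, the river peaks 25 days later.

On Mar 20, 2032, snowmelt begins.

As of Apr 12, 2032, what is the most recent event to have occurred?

Snowmelt begins: Mar 20, 2032.
The river peaks: Mar 20, 2032 + 25 days = Apr 14, 2032.
The floodplain is inundated: Apr 14, 2032 + 28 days = May 12, 2032.
The first mayfly hatch occurs: May 12, 2032 + 16 days = May 28, 2032.
Fry emergence is observed: May 28, 2032 + 14 days = Jun 11, 2032.
Apr 12, 2032 falls between when snowmelt begins (Mar 20, 2032) and when the river peaks (Apr 14, 2032).

Snowmelt begins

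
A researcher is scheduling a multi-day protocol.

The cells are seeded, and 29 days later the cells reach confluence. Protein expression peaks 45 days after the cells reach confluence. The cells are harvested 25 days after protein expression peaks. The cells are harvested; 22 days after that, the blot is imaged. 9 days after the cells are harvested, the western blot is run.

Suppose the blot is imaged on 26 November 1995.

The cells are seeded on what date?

28 July 1995

The blot is imaged: Nov 26, 1995.
The cells are harvested: Nov 26, 1995 − 22 days = Nov 4, 1995.
Protein expression peaks: Nov 4, 1995 − 25 days = Oct 10, 1995.
The cells reach confluence: Oct 10, 1995 − 45 days = Aug 26, 1995.
The cells are seeded: Aug 26, 1995 − 29 days = Jul 28, 1995.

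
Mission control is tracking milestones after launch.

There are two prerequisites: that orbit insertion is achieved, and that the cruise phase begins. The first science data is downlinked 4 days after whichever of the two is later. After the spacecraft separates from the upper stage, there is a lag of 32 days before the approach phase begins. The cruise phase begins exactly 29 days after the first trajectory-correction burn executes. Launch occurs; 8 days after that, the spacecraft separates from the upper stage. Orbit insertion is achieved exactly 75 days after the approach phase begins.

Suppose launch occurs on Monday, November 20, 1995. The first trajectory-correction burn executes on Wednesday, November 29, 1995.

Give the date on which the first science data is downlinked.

Monday, March 18, 1996

Launch occurs: Nov 20, 1995.
The spacecraft separates from the upper stage: Nov 20, 1995 + 8 days = Nov 28, 1995.
The approach phase begins: Nov 28, 1995 + 32 days = Dec 30, 1995.
Orbit insertion is achieved: Dec 30, 1995 + 75 days = Mar 14, 1996.
The first trajectory-correction burn executes: Nov 29, 1995.
The cruise phase begins: Nov 29, 1995 + 29 days = Dec 28, 1995.
Both prerequisites met — orbit insertion is achieved (Mar 14, 1996), the cruise phase begins (Dec 28, 1995); the later is Mar 14, 1996.
The first science data is downlinked: Mar 14, 1996 + 4 days = Mar 18, 1996.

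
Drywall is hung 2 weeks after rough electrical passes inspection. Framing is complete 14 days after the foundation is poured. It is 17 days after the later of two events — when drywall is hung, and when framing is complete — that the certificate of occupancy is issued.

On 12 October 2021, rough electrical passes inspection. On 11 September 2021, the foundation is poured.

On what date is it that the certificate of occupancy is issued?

12 November 2021

Rough electrical passes inspection: Oct 12, 2021.
Drywall is hung: Oct 12, 2021 + 2 weeks = Oct 26, 2021.
The foundation is poured: Sep 11, 2021.
Framing is complete: Sep 11, 2021 + 14 days = Sep 25, 2021.
Both prerequisites met — drywall is hung (Oct 26, 2021), framing is complete (Sep 25, 2021); the later is Oct 26, 2021.
The certificate of occupancy is issued: Oct 26, 2021 + 17 days = Nov 12, 2021.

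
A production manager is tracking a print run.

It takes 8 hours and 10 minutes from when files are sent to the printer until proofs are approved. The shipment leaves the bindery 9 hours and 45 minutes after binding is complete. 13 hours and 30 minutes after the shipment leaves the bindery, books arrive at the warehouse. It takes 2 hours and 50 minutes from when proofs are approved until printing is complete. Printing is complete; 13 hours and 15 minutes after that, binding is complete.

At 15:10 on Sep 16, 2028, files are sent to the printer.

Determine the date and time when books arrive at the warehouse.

14:40 on Sep 18, 2028

Files are sent to the printer: 15:10 Sep 16, 2028.
Proofs are approved: 15:10 Sep 16, 2028 + 8h10m = 23:20 Sep 16, 2028.
Printing is complete: 23:20 Sep 16, 2028 + 2h50m = 02:10 Sep 17, 2028.
Binding is complete: 02:10 Sep 17, 2028 + 13h15m = 15:25 Sep 17, 2028.
The shipment leaves the bindery: 15:25 Sep 17, 2028 + 9h45m = 01:10 Sep 18, 2028.
Books arrive at the warehouse: 01:10 Sep 18, 2028 + 13h30m = 14:40 Sep 18, 2028.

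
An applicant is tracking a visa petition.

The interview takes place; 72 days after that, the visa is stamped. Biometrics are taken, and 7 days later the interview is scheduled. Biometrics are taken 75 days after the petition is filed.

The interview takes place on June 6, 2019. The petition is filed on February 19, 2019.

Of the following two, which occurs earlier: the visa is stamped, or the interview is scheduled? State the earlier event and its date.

The interview takes place: Jun 6, 2019.
The visa is stamped: Jun 6, 2019 + 72 days = Aug 17, 2019.
The petition is filed: Feb 19, 2019.
Biometrics are taken: Feb 19, 2019 + 75 days = May 5, 2019.
The interview is scheduled: May 5, 2019 + 7 days = May 12, 2019.
Comparing: the visa is stamped on Aug 17, 2019 vs the interview is scheduled on May 12, 2019. Earlier: the interview is scheduled.

The interview is scheduled — May 12, 2019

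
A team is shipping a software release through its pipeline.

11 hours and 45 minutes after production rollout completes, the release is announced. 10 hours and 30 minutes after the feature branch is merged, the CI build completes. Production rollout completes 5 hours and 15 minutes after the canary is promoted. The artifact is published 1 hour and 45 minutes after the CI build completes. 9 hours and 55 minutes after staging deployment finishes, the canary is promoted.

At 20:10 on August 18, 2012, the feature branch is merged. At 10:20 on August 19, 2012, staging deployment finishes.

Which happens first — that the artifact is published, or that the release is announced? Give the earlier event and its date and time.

The feature branch is merged: 20:10 Aug 18, 2012.
The CI build completes: 20:10 Aug 18, 2012 + 10h30m = 06:40 Aug 19, 2012.
The artifact is published: 06:40 Aug 19, 2012 + 1h45m = 08:25 Aug 19, 2012.
Staging deployment finishes: 10:20 Aug 19, 2012.
The canary is promoted: 10:20 Aug 19, 2012 + 9h55m = 20:15 Aug 19, 2012.
Production rollout completes: 20:15 Aug 19, 2012 + 5h15m = 01:30 Aug 20, 2012.
The release is announced: 01:30 Aug 20, 2012 + 11h45m = 13:15 Aug 20, 2012.
Comparing: the artifact is published at 08:25 Aug 19, 2012 vs the release is announced at 13:15 Aug 20, 2012. Earlier: the artifact is published.

The artifact is published — 08:25 on August 19, 2012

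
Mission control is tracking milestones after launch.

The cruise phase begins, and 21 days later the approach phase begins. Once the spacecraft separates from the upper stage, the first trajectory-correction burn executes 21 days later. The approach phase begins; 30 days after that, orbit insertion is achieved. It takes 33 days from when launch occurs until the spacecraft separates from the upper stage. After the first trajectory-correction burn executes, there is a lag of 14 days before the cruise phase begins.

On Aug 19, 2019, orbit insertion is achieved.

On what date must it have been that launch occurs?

Apr 22, 2019

Orbit insertion is achieved: Aug 19, 2019.
The approach phase begins: Aug 19, 2019 − 30 days = Jul 20, 2019.
The cruise phase begins: Jul 20, 2019 − 21 days = Jun 29, 2019.
The first trajectory-correction burn executes: Jun 29, 2019 − 14 days = Jun 15, 2019.
The spacecraft separates from the upper stage: Jun 15, 2019 − 21 days = May 25, 2019.
Launch occurs: May 25, 2019 − 33 days = Apr 22, 2019.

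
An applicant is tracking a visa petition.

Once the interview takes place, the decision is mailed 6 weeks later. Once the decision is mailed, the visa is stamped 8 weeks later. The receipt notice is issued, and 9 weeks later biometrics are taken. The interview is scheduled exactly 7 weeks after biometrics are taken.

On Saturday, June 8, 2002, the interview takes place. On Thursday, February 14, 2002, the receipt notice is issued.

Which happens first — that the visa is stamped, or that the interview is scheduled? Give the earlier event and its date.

The interview is scheduled — Thursday, June 6, 2002

The interview takes place: Jun 8, 2002.
The decision is mailed: Jun 8, 2002 + 6 weeks = Jul 20, 2002.
The visa is stamped: Jul 20, 2002 + 8 weeks = Sep 14, 2002.
The receipt notice is issued: Feb 14, 2002.
Biometrics are taken: Feb 14, 2002 + 9 weeks = Apr 18, 2002.
The interview is scheduled: Apr 18, 2002 + 7 weeks = Jun 6, 2002.
Comparing: the visa is stamped on Sep 14, 2002 vs the interview is scheduled on Jun 6, 2002. Earlier: the interview is scheduled.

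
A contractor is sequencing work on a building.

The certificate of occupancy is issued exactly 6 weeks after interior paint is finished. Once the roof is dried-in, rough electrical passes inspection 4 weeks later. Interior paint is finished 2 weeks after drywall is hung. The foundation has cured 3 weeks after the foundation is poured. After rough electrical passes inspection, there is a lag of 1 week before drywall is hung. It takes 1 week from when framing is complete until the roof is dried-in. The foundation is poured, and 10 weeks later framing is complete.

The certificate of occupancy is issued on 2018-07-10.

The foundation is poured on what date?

The certificate of occupancy is issued: Jul 10, 2018.
Interior paint is finished: Jul 10, 2018 − 6 weeks = May 29, 2018.
Drywall is hung: May 29, 2018 − 2 weeks = May 15, 2018.
Rough electrical passes inspection: May 15, 2018 − 1 week = May 8, 2018.
The roof is dried-in: May 8, 2018 − 4 weeks = Apr 10, 2018.
Framing is complete: Apr 10, 2018 − 1 week = Apr 3, 2018.
The foundation is poured: Apr 3, 2018 − 10 weeks = Jan 23, 2018.

2018-01-23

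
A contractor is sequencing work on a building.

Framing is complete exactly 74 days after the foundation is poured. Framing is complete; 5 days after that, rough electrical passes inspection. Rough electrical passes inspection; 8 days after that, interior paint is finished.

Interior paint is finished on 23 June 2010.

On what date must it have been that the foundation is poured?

Interior paint is finished: Jun 23, 2010.
Rough electrical passes inspection: Jun 23, 2010 − 8 days = Jun 15, 2010.
Framing is complete: Jun 15, 2010 − 5 days = Jun 10, 2010.
The foundation is poured: Jun 10, 2010 − 74 days = Mar 28, 2010.

28 March 2010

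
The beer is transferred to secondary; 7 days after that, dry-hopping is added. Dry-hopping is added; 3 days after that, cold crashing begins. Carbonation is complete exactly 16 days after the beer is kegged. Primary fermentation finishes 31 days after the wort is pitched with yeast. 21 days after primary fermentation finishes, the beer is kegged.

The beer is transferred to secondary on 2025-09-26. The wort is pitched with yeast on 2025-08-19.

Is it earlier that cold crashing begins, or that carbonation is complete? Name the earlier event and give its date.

Cold crashing begins — 2025-10-06

The beer is transferred to secondary: Sep 26, 2025.
Dry-hopping is added: Sep 26, 2025 + 7 days = Oct 3, 2025.
Cold crashing begins: Oct 3, 2025 + 3 days = Oct 6, 2025.
The wort is pitched with yeast: Aug 19, 2025.
Primary fermentation finishes: Aug 19, 2025 + 31 days = Sep 19, 2025.
The beer is kegged: Sep 19, 2025 + 21 days = Oct 10, 2025.
Carbonation is complete: Oct 10, 2025 + 16 days = Oct 26, 2025.
Comparing: cold crashing begins on Oct 6, 2025 vs carbonation is complete on Oct 26, 2025. Earlier: cold crashing begins.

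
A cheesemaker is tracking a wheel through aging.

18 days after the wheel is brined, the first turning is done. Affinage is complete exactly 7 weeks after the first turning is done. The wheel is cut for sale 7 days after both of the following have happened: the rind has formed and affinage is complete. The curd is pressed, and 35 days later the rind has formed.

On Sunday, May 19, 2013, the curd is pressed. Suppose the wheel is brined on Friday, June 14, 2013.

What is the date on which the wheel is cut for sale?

The curd is pressed: May 19, 2013.
The rind has formed: May 19, 2013 + 35 days = Jun 23, 2013.
The wheel is brined: Jun 14, 2013.
The first turning is done: Jun 14, 2013 + 18 days = Jul 2, 2013.
Affinage is complete: Jul 2, 2013 + 7 weeks = Aug 20, 2013.
Both prerequisites met — the rind has formed (Jun 23, 2013), affinage is complete (Aug 20, 2013); the later is Aug 20, 2013.
The wheel is cut for sale: Aug 20, 2013 + 7 days = Aug 27, 2013.

Tuesday, August 27, 2013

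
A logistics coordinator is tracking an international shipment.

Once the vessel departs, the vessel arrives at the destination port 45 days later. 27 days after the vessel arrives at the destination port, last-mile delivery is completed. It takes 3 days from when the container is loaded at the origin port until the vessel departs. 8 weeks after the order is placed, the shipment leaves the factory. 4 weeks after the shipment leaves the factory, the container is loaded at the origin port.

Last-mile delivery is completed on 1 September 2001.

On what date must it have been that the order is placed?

Last-mile delivery is completed: Sep 1, 2001.
The vessel arrives at the destination port: Sep 1, 2001 − 27 days = Aug 5, 2001.
The vessel departs: Aug 5, 2001 − 45 days = Jun 21, 2001.
The container is loaded at the origin port: Jun 21, 2001 − 3 days = Jun 18, 2001.
The shipment leaves the factory: Jun 18, 2001 − 4 weeks = May 21, 2001.
The order is placed: May 21, 2001 − 8 weeks = Mar 26, 2001.

26 March 2001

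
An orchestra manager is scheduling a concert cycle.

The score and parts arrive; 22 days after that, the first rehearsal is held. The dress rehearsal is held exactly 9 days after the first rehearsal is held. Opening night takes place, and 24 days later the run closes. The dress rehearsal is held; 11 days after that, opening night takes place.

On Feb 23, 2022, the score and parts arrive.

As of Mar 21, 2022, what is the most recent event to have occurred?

The score and parts arrive: Feb 23, 2022.
The first rehearsal is held: Feb 23, 2022 + 22 days = Mar 17, 2022.
The dress rehearsal is held: Mar 17, 2022 + 9 days = Mar 26, 2022.
Opening night takes place: Mar 26, 2022 + 11 days = Apr 6, 2022.
The run closes: Apr 6, 2022 + 24 days = Apr 30, 2022.
Mar 21, 2022 falls between when the first rehearsal is held (Mar 17, 2022) and when the dress rehearsal is held (Mar 26, 2022).

The first rehearsal is held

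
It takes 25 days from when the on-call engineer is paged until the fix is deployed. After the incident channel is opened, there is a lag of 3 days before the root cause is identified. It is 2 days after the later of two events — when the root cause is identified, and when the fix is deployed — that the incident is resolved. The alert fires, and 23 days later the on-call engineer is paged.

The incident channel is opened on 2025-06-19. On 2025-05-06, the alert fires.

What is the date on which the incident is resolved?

2025-06-25

The incident channel is opened: Jun 19, 2025.
The root cause is identified: Jun 19, 2025 + 3 days = Jun 22, 2025.
The alert fires: May 6, 2025.
The on-call engineer is paged: May 6, 2025 + 23 days = May 29, 2025.
The fix is deployed: May 29, 2025 + 25 days = Jun 23, 2025.
Both prerequisites met — the root cause is identified (Jun 22, 2025), the fix is deployed (Jun 23, 2025); the later is Jun 23, 2025.
The incident is resolved: Jun 23, 2025 + 2 days = Jun 25, 2025.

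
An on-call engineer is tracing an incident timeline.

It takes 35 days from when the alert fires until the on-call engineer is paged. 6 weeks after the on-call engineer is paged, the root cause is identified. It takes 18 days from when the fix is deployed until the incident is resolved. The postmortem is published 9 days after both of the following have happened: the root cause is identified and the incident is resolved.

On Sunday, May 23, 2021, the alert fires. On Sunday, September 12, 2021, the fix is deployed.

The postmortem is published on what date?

Saturday, October 9, 2021

The alert fires: May 23, 2021.
The on-call engineer is paged: May 23, 2021 + 35 days = Jun 27, 2021.
The root cause is identified: Jun 27, 2021 + 6 weeks = Aug 8, 2021.
The fix is deployed: Sep 12, 2021.
The incident is resolved: Sep 12, 2021 + 18 days = Sep 30, 2021.
Both prerequisites met — the root cause is identified (Aug 8, 2021), the incident is resolved (Sep 30, 2021); the later is Sep 30, 2021.
The postmortem is published: Sep 30, 2021 + 9 days = Oct 9, 2021.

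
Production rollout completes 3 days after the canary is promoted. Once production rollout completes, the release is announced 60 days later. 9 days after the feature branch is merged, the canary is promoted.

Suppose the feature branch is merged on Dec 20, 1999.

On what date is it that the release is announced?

The feature branch is merged: Dec 20, 1999.
The canary is promoted: Dec 20, 1999 + 9 days = Dec 29, 1999.
Production rollout completes: Dec 29, 1999 + 3 days = Jan 1, 2000.
The release is announced: Jan 1, 2000 + 60 days = Mar 1, 2000.

Mar 1, 2000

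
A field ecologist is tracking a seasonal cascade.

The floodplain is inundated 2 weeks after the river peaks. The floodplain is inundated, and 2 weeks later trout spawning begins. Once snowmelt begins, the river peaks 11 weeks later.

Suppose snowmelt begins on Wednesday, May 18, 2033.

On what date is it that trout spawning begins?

Snowmelt begins: May 18, 2033.
The river peaks: May 18, 2033 + 11 weeks = Aug 3, 2033.
The floodplain is inundated: Aug 3, 2033 + 2 weeks = Aug 17, 2033.
Trout spawning begins: Aug 17, 2033 + 2 weeks = Aug 31, 2033.

Wednesday, August 31, 2033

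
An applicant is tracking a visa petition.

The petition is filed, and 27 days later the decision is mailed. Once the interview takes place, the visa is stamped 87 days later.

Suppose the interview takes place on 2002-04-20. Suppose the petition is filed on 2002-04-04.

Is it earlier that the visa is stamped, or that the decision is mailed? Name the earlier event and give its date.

The decision is mailed — 2002-05-01

The interview takes place: Apr 20, 2002.
The visa is stamped: Apr 20, 2002 + 87 days = Jul 16, 2002.
The petition is filed: Apr 4, 2002.
The decision is mailed: Apr 4, 2002 + 27 days = May 1, 2002.
Comparing: the visa is stamped on Jul 16, 2002 vs the decision is mailed on May 1, 2002. Earlier: the decision is mailed.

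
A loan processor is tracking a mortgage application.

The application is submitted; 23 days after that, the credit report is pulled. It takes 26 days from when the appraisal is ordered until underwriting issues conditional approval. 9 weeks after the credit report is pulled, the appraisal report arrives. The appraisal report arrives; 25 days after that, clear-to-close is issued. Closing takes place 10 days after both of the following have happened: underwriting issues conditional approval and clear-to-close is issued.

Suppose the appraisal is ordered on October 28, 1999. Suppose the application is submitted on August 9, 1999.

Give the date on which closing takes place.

The appraisal is ordered: Oct 28, 1999.
Underwriting issues conditional approval: Oct 28, 1999 + 26 days = Nov 23, 1999.
The application is submitted: Aug 9, 1999.
The credit report is pulled: Aug 9, 1999 + 23 days = Sep 1, 1999.
The appraisal report arrives: Sep 1, 1999 + 9 weeks = Nov 3, 1999.
Clear-to-close is issued: Nov 3, 1999 + 25 days = Nov 28, 1999.
Both prerequisites met — underwriting issues conditional approval (Nov 23, 1999), clear-to-close is issued (Nov 28, 1999); the later is Nov 28, 1999.
Closing takes place: Nov 28, 1999 + 10 days = Dec 8, 1999.

December 8, 1999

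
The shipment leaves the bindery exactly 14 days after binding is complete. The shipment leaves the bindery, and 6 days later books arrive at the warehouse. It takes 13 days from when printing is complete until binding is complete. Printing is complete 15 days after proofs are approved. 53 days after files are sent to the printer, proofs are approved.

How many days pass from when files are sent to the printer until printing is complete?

Causal path: files are sent to the printer → proofs are approved → printing is complete.
Total delay along the path: 53 + 15 = 68 days.

68 days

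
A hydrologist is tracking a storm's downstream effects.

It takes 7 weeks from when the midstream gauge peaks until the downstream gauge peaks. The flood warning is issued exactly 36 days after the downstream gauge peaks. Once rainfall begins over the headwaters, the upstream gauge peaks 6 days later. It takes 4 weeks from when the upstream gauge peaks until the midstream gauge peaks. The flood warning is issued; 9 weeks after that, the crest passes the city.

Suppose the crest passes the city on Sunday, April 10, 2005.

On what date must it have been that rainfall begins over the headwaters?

Sunday, October 10, 2004

The crest passes the city: Apr 10, 2005.
The flood warning is issued: Apr 10, 2005 − 9 weeks = Feb 6, 2005.
The downstream gauge peaks: Feb 6, 2005 − 36 days = Jan 1, 2005.
The midstream gauge peaks: Jan 1, 2005 − 7 weeks = Nov 13, 2004.
The upstream gauge peaks: Nov 13, 2004 − 4 weeks = Oct 16, 2004.
Rainfall begins over the headwaters: Oct 16, 2004 − 6 days = Oct 10, 2004.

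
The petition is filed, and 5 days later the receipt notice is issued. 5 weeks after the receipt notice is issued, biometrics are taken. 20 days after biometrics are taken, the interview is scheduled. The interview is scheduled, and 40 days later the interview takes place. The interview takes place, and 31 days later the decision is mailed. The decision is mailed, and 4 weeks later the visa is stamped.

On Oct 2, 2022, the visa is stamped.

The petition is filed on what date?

Apr 26, 2022

The visa is stamped: Oct 2, 2022.
The decision is mailed: Oct 2, 2022 − 4 weeks = Sep 4, 2022.
The interview takes place: Sep 4, 2022 − 31 days = Aug 4, 2022.
The interview is scheduled: Aug 4, 2022 − 40 days = Jun 25, 2022.
Biometrics are taken: Jun 25, 2022 − 20 days = Jun 5, 2022.
The receipt notice is issued: Jun 5, 2022 − 5 weeks = May 1, 2022.
The petition is filed: May 1, 2022 − 5 days = Apr 26, 2022.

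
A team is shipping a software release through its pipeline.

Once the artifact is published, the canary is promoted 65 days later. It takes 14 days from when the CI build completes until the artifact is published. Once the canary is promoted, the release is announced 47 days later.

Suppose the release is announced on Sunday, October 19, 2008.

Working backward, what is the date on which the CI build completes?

Sunday, June 15, 2008

The release is announced: Oct 19, 2008.
The canary is promoted: Oct 19, 2008 − 47 days = Sep 2, 2008.
The artifact is published: Sep 2, 2008 − 65 days = Jun 29, 2008.
The CI build completes: Jun 29, 2008 − 14 days = Jun 15, 2008.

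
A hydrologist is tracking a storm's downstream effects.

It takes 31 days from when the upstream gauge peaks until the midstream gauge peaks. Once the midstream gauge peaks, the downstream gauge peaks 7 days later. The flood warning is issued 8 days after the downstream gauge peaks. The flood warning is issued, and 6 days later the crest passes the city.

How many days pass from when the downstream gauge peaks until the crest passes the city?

Causal path: the downstream gauge peaks → the flood warning is issued → the crest passes the city.
Total delay along the path: 8 + 6 = 14 days.

14 days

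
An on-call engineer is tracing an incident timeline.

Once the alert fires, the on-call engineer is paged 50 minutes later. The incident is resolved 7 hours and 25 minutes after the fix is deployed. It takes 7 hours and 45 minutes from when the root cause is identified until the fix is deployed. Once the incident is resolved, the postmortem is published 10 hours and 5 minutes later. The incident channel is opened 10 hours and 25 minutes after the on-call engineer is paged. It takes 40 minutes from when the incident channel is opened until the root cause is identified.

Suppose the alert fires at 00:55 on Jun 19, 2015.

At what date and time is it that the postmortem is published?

The alert fires: 00:55 Jun 19, 2015.
The on-call engineer is paged: 00:55 Jun 19, 2015 + 50m = 01:45 Jun 19, 2015.
The incident channel is opened: 01:45 Jun 19, 2015 + 10h25m = 12:10 Jun 19, 2015.
The root cause is identified: 12:10 Jun 19, 2015 + 40m = 12:50 Jun 19, 2015.
The fix is deployed: 12:50 Jun 19, 2015 + 7h45m = 20:35 Jun 19, 2015.
The incident is resolved: 20:35 Jun 19, 2015 + 7h25m = 04:00 Jun 20, 2015.
The postmortem is published: 04:00 Jun 20, 2015 + 10h05m = 14:05 Jun 20, 2015.

14:05 on Jun 20, 2015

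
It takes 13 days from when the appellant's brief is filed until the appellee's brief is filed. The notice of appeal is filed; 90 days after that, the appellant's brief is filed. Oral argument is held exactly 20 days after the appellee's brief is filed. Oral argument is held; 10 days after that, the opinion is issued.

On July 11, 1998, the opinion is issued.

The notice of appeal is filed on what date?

The opinion is issued: Jul 11, 1998.
Oral argument is held: Jul 11, 1998 − 10 days = Jul 1, 1998.
The appellee's brief is filed: Jul 1, 1998 − 20 days = Jun 11, 1998.
The appellant's brief is filed: Jun 11, 1998 − 13 days = May 29, 1998.
The notice of appeal is filed: May 29, 1998 − 90 days = Feb 28, 1998.

February 28, 1998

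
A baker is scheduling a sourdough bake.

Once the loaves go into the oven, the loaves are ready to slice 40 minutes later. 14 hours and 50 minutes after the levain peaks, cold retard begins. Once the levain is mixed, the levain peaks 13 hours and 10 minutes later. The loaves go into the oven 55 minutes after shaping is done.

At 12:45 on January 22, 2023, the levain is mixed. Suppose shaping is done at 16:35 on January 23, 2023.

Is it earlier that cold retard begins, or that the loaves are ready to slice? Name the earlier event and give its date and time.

The levain is mixed: 12:45 Jan 22, 2023.
The levain peaks: 12:45 Jan 22, 2023 + 13h10m = 01:55 Jan 23, 2023.
Cold retard begins: 01:55 Jan 23, 2023 + 14h50m = 16:45 Jan 23, 2023.
Shaping is done: 16:35 Jan 23, 2023.
The loaves go into the oven: 16:35 Jan 23, 2023 + 55m = 17:30 Jan 23, 2023.
The loaves are ready to slice: 17:30 Jan 23, 2023 + 40m = 18:10 Jan 23, 2023.
Comparing: cold retard begins at 16:45 Jan 23, 2023 vs the loaves are ready to slice at 18:10 Jan 23, 2023. Earlier: cold retard begins.

Cold retard begins — 16:45 on January 23, 2023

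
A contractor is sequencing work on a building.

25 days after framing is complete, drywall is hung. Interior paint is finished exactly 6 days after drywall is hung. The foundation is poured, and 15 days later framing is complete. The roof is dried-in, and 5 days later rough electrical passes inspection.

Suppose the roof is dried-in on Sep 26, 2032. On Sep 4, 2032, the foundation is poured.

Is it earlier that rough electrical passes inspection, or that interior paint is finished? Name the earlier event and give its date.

Rough electrical passes inspection — Oct 1, 2032

The roof is dried-in: Sep 26, 2032.
Rough electrical passes inspection: Sep 26, 2032 + 5 days = Oct 1, 2032.
The foundation is poured: Sep 4, 2032.
Framing is complete: Sep 4, 2032 + 15 days = Sep 19, 2032.
Drywall is hung: Sep 19, 2032 + 25 days = Oct 14, 2032.
Interior paint is finished: Oct 14, 2032 + 6 days = Oct 20, 2032.
Comparing: rough electrical passes inspection on Oct 1, 2032 vs interior paint is finished on Oct 20, 2032. Earlier: rough electrical passes inspection.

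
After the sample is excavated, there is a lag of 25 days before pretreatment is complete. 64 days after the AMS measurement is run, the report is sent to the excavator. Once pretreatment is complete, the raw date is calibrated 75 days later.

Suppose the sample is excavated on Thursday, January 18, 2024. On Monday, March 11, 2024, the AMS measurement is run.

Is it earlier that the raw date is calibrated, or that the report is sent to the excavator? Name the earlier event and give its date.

The raw date is calibrated — Saturday, April 27, 2024

The sample is excavated: Jan 18, 2024.
Pretreatment is complete: Jan 18, 2024 + 25 days = Feb 12, 2024.
The raw date is calibrated: Feb 12, 2024 + 75 days = Apr 27, 2024.
The AMS measurement is run: Mar 11, 2024.
The report is sent to the excavator: Mar 11, 2024 + 64 days = May 14, 2024.
Comparing: the raw date is calibrated on Apr 27, 2024 vs the report is sent to the excavator on May 14, 2024. Earlier: the raw date is calibrated.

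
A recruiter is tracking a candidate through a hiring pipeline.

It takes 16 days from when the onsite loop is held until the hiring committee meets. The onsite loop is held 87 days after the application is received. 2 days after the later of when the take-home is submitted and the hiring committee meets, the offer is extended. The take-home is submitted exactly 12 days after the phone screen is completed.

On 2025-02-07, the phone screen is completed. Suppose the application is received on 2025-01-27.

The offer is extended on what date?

2025-05-12

The phone screen is completed: Feb 7, 2025.
The take-home is submitted: Feb 7, 2025 + 12 days = Feb 19, 2025.
The application is received: Jan 27, 2025.
The onsite loop is held: Jan 27, 2025 + 87 days = Apr 24, 2025.
The hiring committee meets: Apr 24, 2025 + 16 days = May 10, 2025.
Both prerequisites met — the take-home is submitted (Feb 19, 2025), the hiring committee meets (May 10, 2025); the later is May 10, 2025.
The offer is extended: May 10, 2025 + 2 days = May 12, 2025.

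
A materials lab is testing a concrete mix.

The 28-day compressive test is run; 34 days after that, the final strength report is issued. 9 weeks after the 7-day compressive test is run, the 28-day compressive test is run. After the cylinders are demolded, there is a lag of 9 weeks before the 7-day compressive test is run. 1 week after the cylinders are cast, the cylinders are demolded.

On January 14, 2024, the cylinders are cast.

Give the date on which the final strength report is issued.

The cylinders are cast: Jan 14, 2024.
The cylinders are demolded: Jan 14, 2024 + 1 week = Jan 21, 2024.
The 7-day compressive test is run: Jan 21, 2024 + 9 weeks = Mar 24, 2024.
The 28-day compressive test is run: Mar 24, 2024 + 9 weeks = May 26, 2024.
The final strength report is issued: May 26, 2024 + 34 days = Jun 29, 2024.

June 29, 2024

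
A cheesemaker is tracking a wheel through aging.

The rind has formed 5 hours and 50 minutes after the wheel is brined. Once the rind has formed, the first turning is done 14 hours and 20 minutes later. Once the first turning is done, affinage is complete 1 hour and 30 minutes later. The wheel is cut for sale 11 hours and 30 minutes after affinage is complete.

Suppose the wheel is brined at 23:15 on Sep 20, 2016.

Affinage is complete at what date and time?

The wheel is brined: 23:15 Sep 20, 2016.
The rind has formed: 23:15 Sep 20, 2016 + 5h50m = 05:05 Sep 21, 2016.
The first turning is done: 05:05 Sep 21, 2016 + 14h20m = 19:25 Sep 21, 2016.
Affinage is complete: 19:25 Sep 21, 2016 + 1h30m = 20:55 Sep 21, 2016.

20:55 on Sep 21, 2016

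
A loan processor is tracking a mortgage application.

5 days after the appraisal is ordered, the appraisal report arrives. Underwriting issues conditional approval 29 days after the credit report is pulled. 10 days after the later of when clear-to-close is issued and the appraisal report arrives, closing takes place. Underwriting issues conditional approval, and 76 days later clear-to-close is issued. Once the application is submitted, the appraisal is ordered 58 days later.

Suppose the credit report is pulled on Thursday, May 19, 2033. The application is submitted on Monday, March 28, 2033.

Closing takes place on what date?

The credit report is pulled: May 19, 2033.
Underwriting issues conditional approval: May 19, 2033 + 29 days = Jun 17, 2033.
Clear-to-close is issued: Jun 17, 2033 + 76 days = Sep 1, 2033.
The application is submitted: Mar 28, 2033.
The appraisal is ordered: Mar 28, 2033 + 58 days = May 25, 2033.
The appraisal report arrives: May 25, 2033 + 5 days = May 30, 2033.
Both prerequisites met — clear-to-close is issued (Sep 1, 2033), the appraisal report arrives (May 30, 2033); the later is Sep 1, 2033.
Closing takes place: Sep 1, 2033 + 10 days = Sep 11, 2033.

Sunday, September 11, 2033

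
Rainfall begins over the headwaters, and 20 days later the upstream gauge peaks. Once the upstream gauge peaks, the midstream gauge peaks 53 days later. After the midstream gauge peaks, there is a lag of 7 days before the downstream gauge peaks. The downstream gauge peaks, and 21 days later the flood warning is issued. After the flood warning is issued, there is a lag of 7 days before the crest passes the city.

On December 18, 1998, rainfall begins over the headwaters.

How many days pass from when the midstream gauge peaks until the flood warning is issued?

28 days

Causal path: the midstream gauge peaks → the downstream gauge peaks → the flood warning is issued.
Total delay along the path: 7 + 21 = 28 days.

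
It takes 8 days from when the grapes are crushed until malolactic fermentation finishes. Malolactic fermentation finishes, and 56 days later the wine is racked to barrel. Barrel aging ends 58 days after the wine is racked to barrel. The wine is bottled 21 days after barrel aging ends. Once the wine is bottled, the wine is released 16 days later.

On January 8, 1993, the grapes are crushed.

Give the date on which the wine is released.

The grapes are crushed: Jan 8, 1993.
Malolactic fermentation finishes: Jan 8, 1993 + 8 days = Jan 16, 1993.
The wine is racked to barrel: Jan 16, 1993 + 56 days = Mar 13, 1993.
Barrel aging ends: Mar 13, 1993 + 58 days = May 10, 1993.
The wine is bottled: May 10, 1993 + 21 days = May 31, 1993.
The wine is released: May 31, 1993 + 16 days = Jun 16, 1993.

June 16, 1993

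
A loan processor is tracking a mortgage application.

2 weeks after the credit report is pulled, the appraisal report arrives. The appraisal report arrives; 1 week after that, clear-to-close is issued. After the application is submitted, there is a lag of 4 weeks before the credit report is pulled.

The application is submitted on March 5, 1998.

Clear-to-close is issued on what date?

The application is submitted: Mar 5, 1998.
The credit report is pulled: Mar 5, 1998 + 4 weeks = Apr 2, 1998.
The appraisal report arrives: Apr 2, 1998 + 2 weeks = Apr 16, 1998.
Clear-to-close is issued: Apr 16, 1998 + 1 week = Apr 23, 1998.

April 23, 1998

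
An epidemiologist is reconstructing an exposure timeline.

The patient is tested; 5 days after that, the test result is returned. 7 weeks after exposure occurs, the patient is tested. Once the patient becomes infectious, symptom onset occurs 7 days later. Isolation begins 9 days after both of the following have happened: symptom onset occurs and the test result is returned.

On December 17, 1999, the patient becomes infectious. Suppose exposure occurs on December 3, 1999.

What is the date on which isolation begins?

The patient becomes infectious: Dec 17, 1999.
Symptom onset occurs: Dec 17, 1999 + 7 days = Dec 24, 1999.
Exposure occurs: Dec 3, 1999.
The patient is tested: Dec 3, 1999 + 7 weeks = Jan 21, 2000.
The test result is returned: Jan 21, 2000 + 5 days = Jan 26, 2000.
Both prerequisites met — symptom onset occurs (Dec 24, 1999), the test result is returned (Jan 26, 2000); the later is Jan 26, 2000.
Isolation begins: Jan 26, 2000 + 9 days = Feb 4, 2000.

February 4, 2000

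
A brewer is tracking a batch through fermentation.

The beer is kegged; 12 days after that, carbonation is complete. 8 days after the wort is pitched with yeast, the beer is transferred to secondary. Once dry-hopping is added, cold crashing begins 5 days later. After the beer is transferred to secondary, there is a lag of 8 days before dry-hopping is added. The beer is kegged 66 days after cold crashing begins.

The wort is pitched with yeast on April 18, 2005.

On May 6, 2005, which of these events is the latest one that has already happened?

Dry-hopping is added

The wort is pitched with yeast: Apr 18, 2005.
The beer is transferred to secondary: Apr 18, 2005 + 8 days = Apr 26, 2005.
Dry-hopping is added: Apr 26, 2005 + 8 days = May 4, 2005.
Cold crashing begins: May 4, 2005 + 5 days = May 9, 2005.
The beer is kegged: May 9, 2005 + 66 days = Jul 14, 2005.
Carbonation is complete: Jul 14, 2005 + 12 days = Jul 26, 2005.
May 6, 2005 falls between when dry-hopping is added (May 4, 2005) and when cold crashing begins (May 9, 2005).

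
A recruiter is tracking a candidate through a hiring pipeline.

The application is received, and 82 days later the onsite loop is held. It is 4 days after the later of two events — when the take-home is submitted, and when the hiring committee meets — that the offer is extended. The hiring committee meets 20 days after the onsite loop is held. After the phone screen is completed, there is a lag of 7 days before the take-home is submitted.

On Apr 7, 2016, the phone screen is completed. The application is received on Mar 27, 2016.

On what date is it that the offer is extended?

The phone screen is completed: Apr 7, 2016.
The take-home is submitted: Apr 7, 2016 + 7 days = Apr 14, 2016.
The application is received: Mar 27, 2016.
The onsite loop is held: Mar 27, 2016 + 82 days = Jun 17, 2016.
The hiring committee meets: Jun 17, 2016 + 20 days = Jul 7, 2016.
Both prerequisites met — the take-home is submitted (Apr 14, 2016), the hiring committee meets (Jul 7, 2016); the later is Jul 7, 2016.
The offer is extended: Jul 7, 2016 + 4 days = Jul 11, 2016.

Jul 11, 2016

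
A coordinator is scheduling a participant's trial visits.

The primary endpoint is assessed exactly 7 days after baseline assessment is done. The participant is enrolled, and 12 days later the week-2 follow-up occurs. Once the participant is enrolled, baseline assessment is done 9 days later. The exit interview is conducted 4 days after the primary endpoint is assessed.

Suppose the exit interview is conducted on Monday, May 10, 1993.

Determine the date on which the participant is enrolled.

Tuesday, April 20, 1993

The exit interview is conducted: May 10, 1993.
The primary endpoint is assessed: May 10, 1993 − 4 days = May 6, 1993.
Baseline assessment is done: May 6, 1993 − 7 days = Apr 29, 1993.
The participant is enrolled: Apr 29, 1993 − 9 days = Apr 20, 1993.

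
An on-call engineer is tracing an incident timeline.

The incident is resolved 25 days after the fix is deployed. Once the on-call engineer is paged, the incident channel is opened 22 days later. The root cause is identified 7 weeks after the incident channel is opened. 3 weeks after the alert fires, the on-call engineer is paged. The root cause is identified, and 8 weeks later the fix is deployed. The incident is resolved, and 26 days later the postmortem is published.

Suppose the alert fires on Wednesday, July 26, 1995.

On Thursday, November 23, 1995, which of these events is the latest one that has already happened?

The root cause is identified

The alert fires: Jul 26, 1995.
The on-call engineer is paged: Jul 26, 1995 + 3 weeks = Aug 16, 1995.
The incident channel is opened: Aug 16, 1995 + 22 days = Sep 7, 1995.
The root cause is identified: Sep 7, 1995 + 7 weeks = Oct 26, 1995.
The fix is deployed: Oct 26, 1995 + 8 weeks = Dec 21, 1995.
The incident is resolved: Dec 21, 1995 + 25 days = Jan 15, 1996.
The postmortem is published: Jan 15, 1996 + 26 days = Feb 10, 1996.
Nov 23, 1995 falls between when the root cause is identified (Oct 26, 1995) and when the fix is deployed (Dec 21, 1995).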